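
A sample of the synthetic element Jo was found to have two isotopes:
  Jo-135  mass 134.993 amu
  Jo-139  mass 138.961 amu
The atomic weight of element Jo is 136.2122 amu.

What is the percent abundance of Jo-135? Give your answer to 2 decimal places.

With x = fraction of Jo-135 (so Jo-139 is 1 − x):
134.993·x + 138.961·(1 − x) = 136.2122
(134.993 − 138.961)·x = 136.2122 − 138.961
x = -2.7488 / -3.968 = 0.69274 → 69.27% Jo-135, 30.73% Jo-139.

69.27%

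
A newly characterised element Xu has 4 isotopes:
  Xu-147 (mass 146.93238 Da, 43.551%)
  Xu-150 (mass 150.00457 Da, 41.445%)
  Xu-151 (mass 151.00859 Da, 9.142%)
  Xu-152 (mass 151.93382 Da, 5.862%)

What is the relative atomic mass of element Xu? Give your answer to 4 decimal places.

The abundance-weighted mean is 0.43551 × 146.93238 + 0.41445 × 150.00457 + 0.09142 × 151.00859 + 0.05862 × 151.93382
= 63.990521 + 62.169394 + 13.805205 + 8.906361 = 148.871481 Da

148.8715 Da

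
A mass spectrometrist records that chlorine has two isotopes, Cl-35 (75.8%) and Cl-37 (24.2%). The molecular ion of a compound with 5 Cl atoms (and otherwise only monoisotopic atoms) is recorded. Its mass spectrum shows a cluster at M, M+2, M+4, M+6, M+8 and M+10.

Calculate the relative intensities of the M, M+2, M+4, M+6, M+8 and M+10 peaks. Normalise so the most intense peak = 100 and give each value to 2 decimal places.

62.64 : 100.00 : 63.85 : 20.39 : 3.25 : 0.21

Each Cl atom is independently Cl-35 (p = 0.758) or Cl-37 (q = 0.242); the cluster is the binomial expansion (p + q)^5.
P(M) = 0.758^5 = 0.250234
P(M+2) = 5 × 0.758^4 × 0.242^1 = 0.399450
P(M+4) = 10 × 0.758^3 × 0.242^2 = 0.255058
P(M+6) = 10 × 0.758^2 × 0.242^3 = 0.081430
P(M+8) = 5 × 0.758^1 × 0.242^4 = 0.012999
P(M+10) = 0.242^5 = 0.000830
The M+2 peak is largest (0.399450); scaling to 100 gives 62.64 : 100.00 : 63.85 : 20.39 : 3.25 : 0.21.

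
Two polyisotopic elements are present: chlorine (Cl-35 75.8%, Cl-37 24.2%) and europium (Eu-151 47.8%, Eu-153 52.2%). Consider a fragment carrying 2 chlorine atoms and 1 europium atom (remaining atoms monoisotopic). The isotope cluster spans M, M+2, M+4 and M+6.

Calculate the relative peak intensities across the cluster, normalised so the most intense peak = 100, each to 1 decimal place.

Chlorine pattern (n=2): 0.574564 : 0.366872 : 0.058564
Europium pattern (n=1): 0.4780 : 0.5220
Convolve the two distributions (both contribute in 2-u steps):
  M: 0.574564×0.4780 = 0.274642
  M+2: 0.574564×0.5220 + 0.366872×0.4780 = 0.475287
  M+4: 0.366872×0.5220 + 0.058564×0.4780 = 0.219501
  M+6: 0.058564×0.5220 = 0.030570
Scale to base peak (0.475287) = 100: 57.8 : 100.0 : 46.2 : 6.4

57.8 : 100.0 : 46.2 : 6.4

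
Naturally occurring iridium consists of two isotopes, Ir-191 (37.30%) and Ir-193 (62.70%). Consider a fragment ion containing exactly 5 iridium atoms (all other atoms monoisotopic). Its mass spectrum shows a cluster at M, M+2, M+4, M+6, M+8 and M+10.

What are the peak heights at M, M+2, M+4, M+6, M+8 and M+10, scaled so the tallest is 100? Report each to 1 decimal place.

2.1 : 17.7 : 59.5 : 100.0 : 84.0 : 28.3

Each Ir atom is independently Ir-191 (p = 0.3730) or Ir-193 (q = 0.6270); the cluster is the binomial expansion (p + q)^5.
P(M) = 0.3730^5 = 0.007220
P(M+2) = 5 × 0.3730^4 × 0.6270^1 = 0.060684
P(M+4) = 10 × 0.3730^3 × 0.6270^2 = 0.204015
P(M+6) = 10 × 0.3730^2 × 0.6270^3 = 0.342942
P(M+8) = 5 × 0.3730^1 × 0.6270^4 = 0.288237
P(M+10) = 0.6270^5 = 0.096903
The M+6 peak is largest (0.342942); scaling to 100 gives 2.1 : 17.7 : 59.5 : 100.0 : 84.0 : 28.3.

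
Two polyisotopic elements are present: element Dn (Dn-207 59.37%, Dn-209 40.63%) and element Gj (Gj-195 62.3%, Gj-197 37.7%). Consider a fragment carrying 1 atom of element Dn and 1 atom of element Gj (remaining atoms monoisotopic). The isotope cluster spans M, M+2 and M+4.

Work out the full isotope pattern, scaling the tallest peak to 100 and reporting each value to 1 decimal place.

77.6 : 100.0 : 32.1

Element Dn pattern (n=1): 0.5937 : 0.4063
Element Gj pattern (n=1): 0.6230 : 0.3770
Convolve the two distributions (both contribute in 2-u steps):
  M: 0.5937×0.6230 = 0.369875
  M+2: 0.5937×0.3770 + 0.4063×0.6230 = 0.476950
  M+4: 0.4063×0.3770 = 0.153175
Scale to base peak (0.476950) = 100: 77.6 : 100.0 : 32.1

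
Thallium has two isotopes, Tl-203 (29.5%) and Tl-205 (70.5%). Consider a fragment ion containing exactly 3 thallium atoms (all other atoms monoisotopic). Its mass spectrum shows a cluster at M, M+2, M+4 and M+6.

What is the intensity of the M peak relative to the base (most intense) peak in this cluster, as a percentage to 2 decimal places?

Term probabilities: M 0.0257, M+2 0.1841, M+4 0.4399, M+6 0.3504. Base peak = M+4.
P(M+4) = C(3,2) × 0.295^1 × 0.705^2 = 3 × 0.2950 × 0.497025 = 0.439867 (base)
P(M) = C(3,0) × 0.295^3 × 0.705^0 = 1 × 0.02567237 × 1.0000 = 0.025672
Relative intensity = 0.025672 / 0.439867 × 100 = 5.84

5.84%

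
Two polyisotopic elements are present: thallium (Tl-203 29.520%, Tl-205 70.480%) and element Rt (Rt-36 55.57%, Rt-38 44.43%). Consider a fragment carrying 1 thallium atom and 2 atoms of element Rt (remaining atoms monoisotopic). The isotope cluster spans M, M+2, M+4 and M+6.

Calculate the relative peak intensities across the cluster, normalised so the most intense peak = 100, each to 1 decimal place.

Thallium pattern (n=1): 0.2952 : 0.7048
Element Rt pattern (n=2): 0.30880249 : 0.49379502 : 0.19740249
Convolve the two distributions (both contribute in 2-u steps):
  M: 0.2952×0.30880249 = 0.091158
  M+2: 0.2952×0.49379502 + 0.7048×0.30880249 = 0.363412
  M+4: 0.2952×0.19740249 + 0.7048×0.49379502 = 0.406300
  M+6: 0.7048×0.19740249 = 0.139129
Scale to base peak (0.406300) = 100: 22.4 : 89.4 : 100.0 : 34.2

22.4 : 89.4 : 100.0 : 34.2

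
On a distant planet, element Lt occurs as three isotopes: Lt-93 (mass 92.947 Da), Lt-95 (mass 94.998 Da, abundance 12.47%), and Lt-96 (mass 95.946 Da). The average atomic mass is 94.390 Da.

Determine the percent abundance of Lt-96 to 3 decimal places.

39.588%

Let x and y be the fractions of Lt-93 and Lt-96. Then x + y = 1 − 0.1247 = 0.8753 and 92.947x + 95.946y = 94.390 − 0.1247×94.998 = 82.5437494.
Substituting: 92.947x + 95.946(0.8753 − x) = 82.5437494
(92.947 − 95.946)x = -1.4377844  ⇒  x = 0.47942, y = 0.39588
Lt-93: 47.942%, Lt-96: 39.588%.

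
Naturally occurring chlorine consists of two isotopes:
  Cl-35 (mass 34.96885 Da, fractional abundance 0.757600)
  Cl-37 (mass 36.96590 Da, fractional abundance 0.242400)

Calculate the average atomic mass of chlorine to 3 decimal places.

35.453 Da

Average mass = Σ (abundance × isotope mass) = 0.757600 × 34.96885 + 0.242400 × 36.96590
= 26.492401 + 8.960534 = 35.452935 Da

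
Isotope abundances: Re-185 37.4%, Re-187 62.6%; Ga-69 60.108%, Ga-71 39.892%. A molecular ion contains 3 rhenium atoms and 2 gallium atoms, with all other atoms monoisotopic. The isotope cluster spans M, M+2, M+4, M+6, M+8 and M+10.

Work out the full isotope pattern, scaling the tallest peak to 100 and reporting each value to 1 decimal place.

Rhenium pattern (n=3): 0.05231362 : 0.26268713 : 0.43968487 : 0.24531438
Gallium pattern (n=2): 0.36129717 : 0.47956567 : 0.15913717
Convolve the two distributions (both contribute in 2-u steps):
  M: 0.05231362×0.36129717 = 0.018901
  M+2: 0.05231362×0.47956567 + 0.26268713×0.36129717 = 0.119996
  M+4: 0.05231362×0.15913717 + 0.26268713×0.47956567 + 0.43968487×0.36129717 = 0.293158
  M+6: 0.26268713×0.15913717 + 0.43968487×0.47956567 + 0.24531438×0.36129717 = 0.341292
  M+8: 0.43968487×0.15913717 + 0.24531438×0.47956567 = 0.187615
  M+10: 0.24531438×0.15913717 = 0.039039
Scale to base peak (0.341292) = 100: 5.5 : 35.2 : 85.9 : 100.0 : 55.0 : 11.4

5.5 : 35.2 : 85.9 : 100.0 : 55.0 : 11.4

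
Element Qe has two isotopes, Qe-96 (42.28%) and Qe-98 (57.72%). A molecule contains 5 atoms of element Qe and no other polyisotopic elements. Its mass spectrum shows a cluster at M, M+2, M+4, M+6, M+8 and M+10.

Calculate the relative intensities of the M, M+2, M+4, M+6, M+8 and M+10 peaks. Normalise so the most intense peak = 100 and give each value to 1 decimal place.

The 5 Qe atoms are independent, so intensities follow the terms of (0.4228 + 0.5772)^5.
P(M) = 0.4228^5 = 0.013511
P(M+2) = 5 × 0.4228^4 × 0.5772^1 = 0.092222
P(M+4) = 10 × 0.4228^3 × 0.5772^2 = 0.251801
P(M+6) = 10 × 0.4228^2 × 0.5772^3 = 0.343755
P(M+8) = 5 × 0.4228^1 × 0.5772^4 = 0.234644
P(M+10) = 0.5772^5 = 0.064067
The M+6 peak is largest (0.343755); scaling to 100 gives 3.9 : 26.8 : 73.3 : 100.0 : 68.3 : 18.6.

3.9 : 26.8 : 73.3 : 100.0 : 68.3 : 18.6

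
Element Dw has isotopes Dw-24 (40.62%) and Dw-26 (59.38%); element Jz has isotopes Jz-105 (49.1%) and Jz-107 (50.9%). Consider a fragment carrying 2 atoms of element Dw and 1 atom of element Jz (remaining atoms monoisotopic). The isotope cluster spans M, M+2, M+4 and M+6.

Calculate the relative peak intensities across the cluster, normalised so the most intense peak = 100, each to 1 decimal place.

Element Dw pattern (n=2): 0.16499844 : 0.48240312 : 0.35259844
Element Jz pattern (n=1): 0.4910 : 0.5090
Convolve the two distributions (both contribute in 2-u steps):
  M: 0.16499844×0.4910 = 0.081014
  M+2: 0.16499844×0.5090 + 0.48240312×0.4910 = 0.320844
  M+4: 0.48240312×0.5090 + 0.35259844×0.4910 = 0.418669
  M+6: 0.35259844×0.5090 = 0.179473
Scale to base peak (0.418669) = 100: 19.4 : 76.6 : 100.0 : 42.9

19.4 : 76.6 : 100.0 : 42.9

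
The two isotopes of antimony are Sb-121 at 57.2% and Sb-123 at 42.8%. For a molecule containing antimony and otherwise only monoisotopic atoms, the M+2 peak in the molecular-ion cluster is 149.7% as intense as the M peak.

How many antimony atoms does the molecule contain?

2

For n independent Sb atoms, I(M+2)/I(M) = n · (abundance Sb-123) / (abundance Sb-121) = n · 0.428/0.572.
n = 1.497 × 0.572/0.428 = 2.00 ≈ 2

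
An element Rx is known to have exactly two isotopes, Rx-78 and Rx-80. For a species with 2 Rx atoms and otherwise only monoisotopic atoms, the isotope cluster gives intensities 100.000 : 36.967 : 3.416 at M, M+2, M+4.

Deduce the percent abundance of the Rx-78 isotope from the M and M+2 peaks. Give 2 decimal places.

Write p for the Rx-78 fraction. I(M+2)/I(M) = [C(2,1)·p^1·(1−p)] / p^2 = 2·(1−p)/p = 36.967/100.000 = 0.3697
(1−p)/p = 0.3697/2 = 0.1848  ⇒  p = 1/(1 + 0.1848) = 0.8440
Rx-78: 84.40%, Rx-80: 15.60%.

84.40%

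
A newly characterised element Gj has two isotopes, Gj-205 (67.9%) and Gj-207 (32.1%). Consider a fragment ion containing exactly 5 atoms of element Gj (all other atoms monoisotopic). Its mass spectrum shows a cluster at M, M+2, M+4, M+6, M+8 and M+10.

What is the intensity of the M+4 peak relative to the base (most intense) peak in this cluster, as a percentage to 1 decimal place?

Term probabilities: M 0.1443, M+2 0.3412, M+4 0.3226, M+6 0.1525, M+8 0.0360, M+10 0.0034. Base peak = M+2.
P(M+2) = C(5,1) × 0.679^4 × 0.321^1 = 5 × 0.2125588 × 0.3210 = 0.341157 (base)
P(M+4) = C(5,2) × 0.679^3 × 0.321^2 = 10 × 0.31304684 × 0.103041 = 0.322567
Relative intensity = 0.322567 / 0.341157 × 100 = 94.6

94.6%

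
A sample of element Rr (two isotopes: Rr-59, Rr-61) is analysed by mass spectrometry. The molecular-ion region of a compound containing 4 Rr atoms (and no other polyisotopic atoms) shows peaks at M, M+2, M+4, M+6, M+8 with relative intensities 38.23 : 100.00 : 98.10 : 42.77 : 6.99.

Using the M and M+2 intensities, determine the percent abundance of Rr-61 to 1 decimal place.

39.5%

Let p = fractional abundance of Rr-59. I(M+2)/I(M) = [C(4,1)·p^3·(1−p)] / p^4 = 4·(1−p)/p = 100.00/38.23 = 2.6157
(1−p)/p = 2.6157/4 = 0.6539  ⇒  p = 1/(1 + 0.6539) = 0.6046
Rr-59: 60.5%, Rr-61: 39.5%.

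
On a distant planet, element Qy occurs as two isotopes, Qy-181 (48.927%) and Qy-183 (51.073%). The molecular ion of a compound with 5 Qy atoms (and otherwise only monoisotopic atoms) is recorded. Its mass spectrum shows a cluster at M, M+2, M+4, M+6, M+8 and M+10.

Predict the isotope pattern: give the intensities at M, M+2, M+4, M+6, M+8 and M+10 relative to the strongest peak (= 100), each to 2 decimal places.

8.79 : 45.89 : 95.80 : 100.00 : 52.19 : 10.90

Expanding (0.48927 + 0.51073)^5:
P(M) = 0.48927^5 = 0.028038
P(M+2) = 5 × 0.48927^4 × 0.51073^1 = 0.146338
P(M+4) = 10 × 0.48927^3 × 0.51073^2 = 0.305512
P(M+6) = 10 × 0.48927^2 × 0.51073^3 = 0.318912
P(M+8) = 5 × 0.48927^1 × 0.51073^4 = 0.166450
P(M+10) = 0.51073^5 = 0.034750
The M+6 peak is largest (0.318912); scaling to 100 gives 8.79 : 45.89 : 95.80 : 100.00 : 52.19 : 10.90.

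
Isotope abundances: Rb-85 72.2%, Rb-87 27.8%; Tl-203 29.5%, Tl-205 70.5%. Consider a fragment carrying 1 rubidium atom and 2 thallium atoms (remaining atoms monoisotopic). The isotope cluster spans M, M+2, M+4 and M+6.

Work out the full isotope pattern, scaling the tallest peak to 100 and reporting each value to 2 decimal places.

Rubidium pattern (n=1): 0.7220 : 0.2780
Thallium pattern (n=2): 0.087025 : 0.41595 : 0.497025
Convolve the two distributions (both contribute in 2-u steps):
  M: 0.7220×0.087025 = 0.062832
  M+2: 0.7220×0.41595 + 0.2780×0.087025 = 0.324509
  M+4: 0.7220×0.497025 + 0.2780×0.41595 = 0.474486
  M+6: 0.2780×0.497025 = 0.138173
Scale to base peak (0.474486) = 100: 13.24 : 68.39 : 100.00 : 29.12

13.24 : 68.39 : 100.00 : 29.12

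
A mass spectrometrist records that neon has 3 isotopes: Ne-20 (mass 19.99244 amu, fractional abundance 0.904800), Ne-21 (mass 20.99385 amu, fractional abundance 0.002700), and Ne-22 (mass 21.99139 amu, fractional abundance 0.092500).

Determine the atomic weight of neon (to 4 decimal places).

Weight each isotope mass by its fractional abundance: 0.904800 × 19.99244 + 0.002700 × 20.99385 + 0.092500 × 21.99139
= 18.089160 + 0.056683 + 2.034204 = 20.180047 amu

20.1800 amu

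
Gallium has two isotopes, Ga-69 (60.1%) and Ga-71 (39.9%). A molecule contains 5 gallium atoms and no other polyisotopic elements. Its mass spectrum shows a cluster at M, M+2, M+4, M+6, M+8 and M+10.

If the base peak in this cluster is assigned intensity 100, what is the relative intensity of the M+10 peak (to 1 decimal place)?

2.9

(0.601 + 0.399)^5 gives M 0.0784, M+2 0.2603, M+4 0.3456, M+6 0.2294, M+8 0.0762, M+10 0.0101; the largest is M+4.
P(M+4) = C(5,2) × 0.601^3 × 0.399^2 = 10 × 0.2170818 × 0.159201 = 0.345596 (base)
P(M+10) = C(5,5) × 0.601^0 × 0.399^5 = 1 × 1.0000 × 0.01011264 = 0.010113
Relative intensity = 0.010113 / 0.345596 × 100 = 2.9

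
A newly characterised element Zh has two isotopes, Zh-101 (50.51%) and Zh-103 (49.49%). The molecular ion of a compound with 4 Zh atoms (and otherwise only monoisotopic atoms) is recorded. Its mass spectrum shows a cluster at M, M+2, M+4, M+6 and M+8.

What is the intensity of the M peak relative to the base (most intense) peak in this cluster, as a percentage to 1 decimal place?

17.4%

(0.5051 + 0.4949)^4 gives M 0.0651, M+2 0.2551, M+4 0.3749, M+6 0.2449, M+8 0.0600; the largest is M+4.
P(M+4) = C(4,2) × 0.5051^2 × 0.4949^2 = 6 × 0.25512601 × 0.24492601 = 0.374922 (base)
P(M) = C(4,0) × 0.5051^4 × 0.4949^0 = 1 × 0.06508928 × 1.0000 = 0.065089
Relative intensity = 0.065089 / 0.374922 × 100 = 17.4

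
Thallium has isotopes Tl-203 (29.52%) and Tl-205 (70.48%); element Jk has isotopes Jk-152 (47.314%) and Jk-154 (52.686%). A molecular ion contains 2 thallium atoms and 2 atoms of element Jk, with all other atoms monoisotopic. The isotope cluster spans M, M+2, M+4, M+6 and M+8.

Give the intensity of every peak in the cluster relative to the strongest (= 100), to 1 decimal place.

Thallium pattern (n=2): 0.08714304 : 0.41611392 : 0.49674304
Element Jk pattern (n=2): 0.22386146 : 0.49855708 : 0.27758146
Convolve the two distributions (both contribute in 2-u steps):
  M: 0.08714304×0.22386146 = 0.019508
  M+2: 0.08714304×0.49855708 + 0.41611392×0.22386146 = 0.136598
  M+4: 0.08714304×0.27758146 + 0.41611392×0.49855708 + 0.49674304×0.22386146 = 0.342847
  M+6: 0.41611392×0.27758146 + 0.49674304×0.49855708 = 0.363160
  M+8: 0.49674304×0.27758146 = 0.137887
Scale to base peak (0.363160) = 100: 5.4 : 37.6 : 94.4 : 100.0 : 38.0

5.4 : 37.6 : 94.4 : 100.0 : 38.0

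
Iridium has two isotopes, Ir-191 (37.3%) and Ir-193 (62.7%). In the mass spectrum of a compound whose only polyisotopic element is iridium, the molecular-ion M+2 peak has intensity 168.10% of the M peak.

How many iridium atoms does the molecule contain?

1

The M+2/M ratio from n Ir atoms is n · q/p = n · 0.627/0.373.
n = 1.6810 × 0.373/0.627 = 1.00 ≈ 1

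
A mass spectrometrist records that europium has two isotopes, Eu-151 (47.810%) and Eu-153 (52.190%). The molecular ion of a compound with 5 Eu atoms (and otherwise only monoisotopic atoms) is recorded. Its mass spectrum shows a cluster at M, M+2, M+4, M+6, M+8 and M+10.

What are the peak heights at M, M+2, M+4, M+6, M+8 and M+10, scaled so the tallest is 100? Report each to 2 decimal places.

The 5 Eu atoms are independent, so intensities follow the terms of (0.47810 + 0.52190)^5.
P(M) = 0.47810^5 = 0.024980
P(M+2) = 5 × 0.47810^4 × 0.52190^1 = 0.136343
P(M+4) = 10 × 0.47810^3 × 0.52190^2 = 0.297667
P(M+6) = 10 × 0.47810^2 × 0.52190^3 = 0.324937
P(M+8) = 5 × 0.47810^1 × 0.52190^4 = 0.177353
P(M+10) = 0.52190^5 = 0.038720
The M+6 peak is largest (0.324937); scaling to 100 gives 7.69 : 41.96 : 91.61 : 100.00 : 54.58 : 11.92.

7.69 : 41.96 : 91.61 : 100.00 : 54.58 : 11.92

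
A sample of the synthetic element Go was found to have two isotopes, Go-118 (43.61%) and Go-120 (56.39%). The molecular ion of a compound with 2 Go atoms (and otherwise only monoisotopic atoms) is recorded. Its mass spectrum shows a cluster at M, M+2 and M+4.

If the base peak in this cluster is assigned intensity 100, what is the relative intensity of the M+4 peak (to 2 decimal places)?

64.65

Binomial terms of (0.4361 + 0.5639)^2: M 0.1902, M+2 0.4918, M+4 0.3180 → M+2 is the base peak.
P(M+2) = C(2,1) × 0.4361^1 × 0.5639^1 = 2 × 0.4361 × 0.5639 = 0.491834 (base)
P(M+4) = C(2,2) × 0.4361^0 × 0.5639^2 = 1 × 1.0000 × 0.31798321 = 0.317983
Relative intensity = 0.317983 / 0.491834 × 100 = 64.65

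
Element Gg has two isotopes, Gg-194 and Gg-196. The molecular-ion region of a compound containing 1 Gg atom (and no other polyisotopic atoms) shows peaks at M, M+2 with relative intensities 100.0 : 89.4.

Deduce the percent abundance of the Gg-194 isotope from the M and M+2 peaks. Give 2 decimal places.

52.80%

If p is the fraction of Gg that is Gg-194, then I(M+2)/I(M) = [C(1,1)·p^0·(1−p)] / p^1 = 1·(1−p)/p = 89.4/100.0 = 0.8940
(1−p)/p = 0.8940/1 = 0.8940  ⇒  p = 1/(1 + 0.8940) = 0.5280
Gg-194: 52.80%, Gg-196: 47.20%.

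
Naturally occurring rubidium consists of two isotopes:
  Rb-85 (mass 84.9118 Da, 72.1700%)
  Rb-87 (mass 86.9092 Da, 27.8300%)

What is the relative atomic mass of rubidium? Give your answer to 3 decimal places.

The abundance-weighted mean is 0.721700 × 84.9118 + 0.278300 × 86.9092
= 61.28085 + 24.18683 = 85.46768 Da

85.468 Da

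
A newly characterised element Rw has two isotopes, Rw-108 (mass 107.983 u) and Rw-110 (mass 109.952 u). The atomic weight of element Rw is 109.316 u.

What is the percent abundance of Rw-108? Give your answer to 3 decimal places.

Let x be the fractional abundance of Rw-108; then Rw-110 has abundance 1 − x.
107.983·x + 109.952·(1 − x) = 109.316
(107.983 − 109.952)·x = 109.316 − 109.952
x = -0.636 / -1.969 = 0.32301 → 32.301% Rw-108, 67.699% Rw-110.

32.301%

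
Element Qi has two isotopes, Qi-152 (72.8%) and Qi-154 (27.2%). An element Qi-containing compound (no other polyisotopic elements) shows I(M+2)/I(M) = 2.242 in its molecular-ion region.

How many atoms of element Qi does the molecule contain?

6

With n Qi atoms, P(M+2)/P(M) = C(n,1)·p^(n−1)q / p^n = n·q/p = n · 0.272/0.728.
n = 2.242 × 0.728/0.272 = 6.00 ≈ 6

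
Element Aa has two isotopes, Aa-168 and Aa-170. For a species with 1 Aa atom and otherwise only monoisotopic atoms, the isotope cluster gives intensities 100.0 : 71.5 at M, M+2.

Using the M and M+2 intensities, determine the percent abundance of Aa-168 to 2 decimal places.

Let p = fractional abundance of Aa-168. I(M+2)/I(M) = [C(1,1)·p^0·(1−p)] / p^1 = 1·(1−p)/p = 71.5/100.0 = 0.7150
(1−p)/p = 0.7150/1 = 0.7150  ⇒  p = 1/(1 + 0.7150) = 0.5831
Aa-168: 58.31%, Aa-170: 41.69%.

58.31%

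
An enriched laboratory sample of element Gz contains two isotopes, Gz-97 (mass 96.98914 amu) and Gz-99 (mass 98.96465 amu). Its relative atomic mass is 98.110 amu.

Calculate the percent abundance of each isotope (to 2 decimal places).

Let x be the fractional abundance of Gz-97; then Gz-99 has abundance 1 − x.
96.98914·x + 98.96465·(1 − x) = 98.110
(96.98914 − 98.96465)·x = 98.110 − 98.96465
x = -0.85465 / -1.97551 = 0.43262 → 43.26% Gz-97, 56.74% Gz-99.

Gz-97: 43.26%, Gz-99: 56.74%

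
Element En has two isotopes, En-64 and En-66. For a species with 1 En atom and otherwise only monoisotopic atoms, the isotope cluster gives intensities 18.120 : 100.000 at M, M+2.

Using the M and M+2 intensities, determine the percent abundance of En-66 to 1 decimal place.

If p is the fraction of En that is En-64, then I(M+2)/I(M) = [C(1,1)·p^0·(1−p)] / p^1 = 1·(1−p)/p = 100.000/18.120 = 5.5188
(1−p)/p = 5.5188/1 = 5.5188  ⇒  p = 1/(1 + 5.5188) = 0.1534
En-64: 15.3%, En-66: 84.7%.

84.7%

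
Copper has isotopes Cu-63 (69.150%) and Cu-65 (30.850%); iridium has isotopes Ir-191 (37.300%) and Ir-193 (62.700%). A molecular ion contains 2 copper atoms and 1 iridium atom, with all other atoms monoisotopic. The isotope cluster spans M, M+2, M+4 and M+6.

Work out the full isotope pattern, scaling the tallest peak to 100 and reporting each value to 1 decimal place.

Copper pattern (n=2): 0.47817225 : 0.4266555 : 0.09517225
Iridium pattern (n=1): 0.3730 : 0.6270
Convolve the two distributions (both contribute in 2-u steps):
  M: 0.47817225×0.3730 = 0.178358
  M+2: 0.47817225×0.6270 + 0.4266555×0.3730 = 0.458957
  M+4: 0.4266555×0.6270 + 0.09517225×0.3730 = 0.303012
  M+6: 0.09517225×0.6270 = 0.059673
Scale to base peak (0.458957) = 100: 38.9 : 100.0 : 66.0 : 13.0

38.9 : 100.0 : 66.0 : 13.0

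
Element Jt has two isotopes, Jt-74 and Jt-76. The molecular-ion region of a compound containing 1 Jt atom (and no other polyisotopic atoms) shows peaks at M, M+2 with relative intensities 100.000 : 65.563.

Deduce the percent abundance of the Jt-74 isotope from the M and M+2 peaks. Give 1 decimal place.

Write p for the Jt-74 fraction. I(M+2)/I(M) = [C(1,1)·p^0·(1−p)] / p^1 = 1·(1−p)/p = 65.563/100.000 = 0.6556
(1−p)/p = 0.6556/1 = 0.6556  ⇒  p = 1/(1 + 0.6556) = 0.6040
Jt-74: 60.4%, Jt-76: 39.6%.

60.4%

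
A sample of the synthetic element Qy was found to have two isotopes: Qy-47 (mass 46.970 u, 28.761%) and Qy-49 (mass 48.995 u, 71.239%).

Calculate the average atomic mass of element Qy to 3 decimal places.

Average mass = Σ (abundance × isotope mass) = 0.28761 × 46.970 + 0.71239 × 48.995
= 13.5090 + 34.9035 = 48.4125 u

48.413 u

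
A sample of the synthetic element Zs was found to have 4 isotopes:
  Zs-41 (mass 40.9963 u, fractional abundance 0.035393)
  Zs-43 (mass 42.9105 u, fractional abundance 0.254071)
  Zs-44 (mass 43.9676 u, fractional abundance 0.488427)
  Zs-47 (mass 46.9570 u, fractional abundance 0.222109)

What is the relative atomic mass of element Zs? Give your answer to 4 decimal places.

Ar = Σ fᵢ·mᵢ = 0.035393 × 40.9963 + 0.254071 × 42.9105 + 0.488427 × 43.9676 + 0.222109 × 46.9570
= 1.45098 + 10.90231 + 21.47496 + 10.42957 = 44.25782 u

44.2578 u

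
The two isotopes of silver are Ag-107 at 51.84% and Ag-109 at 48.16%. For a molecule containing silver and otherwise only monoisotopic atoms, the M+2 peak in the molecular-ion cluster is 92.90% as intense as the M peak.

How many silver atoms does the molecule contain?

The M+2/M ratio from n Ag atoms is n · q/p = n · 0.4816/0.5184.
n = 0.9290 × 0.5184/0.4816 = 1.00 ≈ 1

1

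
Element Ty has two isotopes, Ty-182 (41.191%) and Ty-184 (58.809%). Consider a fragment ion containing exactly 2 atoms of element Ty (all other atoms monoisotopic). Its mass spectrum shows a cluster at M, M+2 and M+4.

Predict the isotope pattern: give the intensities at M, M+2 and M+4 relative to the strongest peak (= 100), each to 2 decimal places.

Expanding (0.41191 + 0.58809)^2:
P(M) = 0.41191^2 = 0.169670
P(M+2) = 2 × 0.41191^1 × 0.58809^1 = 0.484480
P(M+4) = 0.58809^2 = 0.345850
The M+2 peak is largest (0.484480); scaling to 100 gives 35.02 : 100.00 : 71.39.

35.02 : 100.00 : 71.39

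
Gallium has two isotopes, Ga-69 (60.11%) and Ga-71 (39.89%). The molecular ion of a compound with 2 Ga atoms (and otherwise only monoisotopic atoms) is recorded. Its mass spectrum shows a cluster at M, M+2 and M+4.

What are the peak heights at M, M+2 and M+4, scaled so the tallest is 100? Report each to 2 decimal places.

The 2 Ga atoms are independent, so intensities follow the terms of (0.6011 + 0.3989)^2.
P(M) = 0.6011^2 = 0.361321
P(M+2) = 2 × 0.6011^1 × 0.3989^1 = 0.479558
P(M+4) = 0.3989^2 = 0.159121
The M+2 peak is largest (0.479558); scaling to 100 gives 75.34 : 100.00 : 33.18.

75.34 : 100.00 : 33.18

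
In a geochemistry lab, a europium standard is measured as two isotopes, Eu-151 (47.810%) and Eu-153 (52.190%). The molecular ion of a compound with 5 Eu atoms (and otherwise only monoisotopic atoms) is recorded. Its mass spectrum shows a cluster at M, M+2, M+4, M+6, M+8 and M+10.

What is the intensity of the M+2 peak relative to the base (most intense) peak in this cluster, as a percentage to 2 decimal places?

Binomial terms of (0.47810 + 0.52190)^5: M 0.0250, M+2 0.1363, M+4 0.2977, M+6 0.3249, M+8 0.1774, M+10 0.0387 → M+6 is the base peak.
P(M+6) = C(5,3) × 0.47810^2 × 0.52190^3 = 10 × 0.22857961 × 0.14215492 = 0.324937 (base)
P(M+2) = C(5,1) × 0.47810^4 × 0.52190^1 = 5 × 0.05224864 × 0.5219 = 0.136343
Relative intensity = 0.136343 / 0.324937 × 100 = 41.96

41.96%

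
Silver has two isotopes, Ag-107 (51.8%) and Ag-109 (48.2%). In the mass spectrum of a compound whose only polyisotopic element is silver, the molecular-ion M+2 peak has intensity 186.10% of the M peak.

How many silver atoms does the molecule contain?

2

The M+2/M ratio from n Ag atoms is n · q/p = n · 0.482/0.518.
n = 1.8610 × 0.518/0.482 = 2.00 ≈ 2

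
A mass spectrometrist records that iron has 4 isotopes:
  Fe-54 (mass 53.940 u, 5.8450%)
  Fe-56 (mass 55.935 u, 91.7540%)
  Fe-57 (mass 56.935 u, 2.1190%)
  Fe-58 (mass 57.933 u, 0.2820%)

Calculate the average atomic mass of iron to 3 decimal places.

Weight each isotope mass by its fractional abundance: 0.058450 × 53.940 + 0.917540 × 55.935 + 0.021190 × 56.935 + 0.002820 × 57.933
= 3.1528 + 51.3226 + 1.2065 + 0.1634 = 55.8453 u

55.845 u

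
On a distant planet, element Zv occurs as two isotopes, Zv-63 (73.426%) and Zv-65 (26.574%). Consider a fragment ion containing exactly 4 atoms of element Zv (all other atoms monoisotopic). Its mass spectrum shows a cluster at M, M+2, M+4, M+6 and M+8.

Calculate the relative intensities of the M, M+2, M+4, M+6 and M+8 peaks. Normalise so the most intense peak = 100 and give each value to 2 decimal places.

69.08 : 100.00 : 54.29 : 13.10 : 1.19

Expanding (0.73426 + 0.26574)^4:
P(M) = 0.73426^4 = 0.290670
P(M+2) = 4 × 0.73426^3 × 0.26574^1 = 0.420791
P(M+4) = 6 × 0.73426^2 × 0.26574^2 = 0.228436
P(M+6) = 4 × 0.73426^1 × 0.26574^3 = 0.055116
P(M+8) = 0.26574^4 = 0.004987
The M+2 peak is largest (0.420791); scaling to 100 gives 69.08 : 100.00 : 54.29 : 13.10 : 1.19.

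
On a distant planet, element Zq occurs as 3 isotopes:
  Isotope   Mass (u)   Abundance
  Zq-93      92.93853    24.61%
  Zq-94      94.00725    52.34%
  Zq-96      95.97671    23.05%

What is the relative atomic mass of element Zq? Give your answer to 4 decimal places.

94.1982 u

Ar = Σ fᵢ·mᵢ = 0.2461 × 92.93853 + 0.5234 × 94.00725 + 0.2305 × 95.97671
= 22.872172 + 49.203395 + 22.122632 = 94.198199 u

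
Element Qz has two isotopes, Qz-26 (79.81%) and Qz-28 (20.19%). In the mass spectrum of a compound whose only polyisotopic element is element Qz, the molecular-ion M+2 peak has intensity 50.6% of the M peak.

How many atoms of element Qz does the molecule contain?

For n independent Qz atoms, I(M+2)/I(M) = n · (abundance Qz-28) / (abundance Qz-26) = n · 0.2019/0.7981.
n = 0.506 × 0.7981/0.2019 = 2.00 ≈ 2

2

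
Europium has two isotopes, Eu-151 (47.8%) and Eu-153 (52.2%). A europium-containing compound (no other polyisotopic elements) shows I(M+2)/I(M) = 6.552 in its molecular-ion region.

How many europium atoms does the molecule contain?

With n Eu atoms, P(M+2)/P(M) = C(n,1)·p^(n−1)q / p^n = n·q/p = n · 0.522/0.478.
n = 6.552 × 0.478/0.522 = 6.00 ≈ 6

6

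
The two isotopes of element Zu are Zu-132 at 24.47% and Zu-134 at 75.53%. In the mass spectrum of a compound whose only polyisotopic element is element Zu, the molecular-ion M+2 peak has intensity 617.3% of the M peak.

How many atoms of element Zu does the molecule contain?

2

For n independent Zu atoms, I(M+2)/I(M) = n · (abundance Zu-134) / (abundance Zu-132) = n · 0.7553/0.2447.
n = 6.173 × 0.2447/0.7553 = 2.00 ≈ 2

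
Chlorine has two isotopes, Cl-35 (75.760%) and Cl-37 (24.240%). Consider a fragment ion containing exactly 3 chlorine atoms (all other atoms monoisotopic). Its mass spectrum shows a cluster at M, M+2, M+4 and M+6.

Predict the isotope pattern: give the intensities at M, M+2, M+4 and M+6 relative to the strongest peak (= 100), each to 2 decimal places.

Expanding (0.75760 + 0.24240)^3:
P(M) = 0.75760^3 = 0.434830
P(M+2) = 3 × 0.75760^2 × 0.24240^1 = 0.417382
P(M+4) = 3 × 0.75760^1 × 0.24240^2 = 0.133545
P(M+6) = 0.24240^3 = 0.014243
The M peak is largest (0.434830); scaling to 100 gives 100.00 : 95.99 : 30.71 : 3.28.

100.00 : 95.99 : 30.71 : 3.28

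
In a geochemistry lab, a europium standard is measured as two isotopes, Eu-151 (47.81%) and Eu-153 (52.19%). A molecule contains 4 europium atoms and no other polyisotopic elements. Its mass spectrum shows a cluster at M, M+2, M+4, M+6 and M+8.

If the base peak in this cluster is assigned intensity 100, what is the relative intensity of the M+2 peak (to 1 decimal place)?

61.1

(0.4781 + 0.5219)^4 gives M 0.0522, M+2 0.2281, M+4 0.3736, M+6 0.2719, M+8 0.0742; the largest is M+4.
P(M+4) = C(4,2) × 0.4781^2 × 0.5219^2 = 6 × 0.22857961 × 0.27237961 = 0.373563 (base)
P(M+2) = C(4,1) × 0.4781^3 × 0.5219^1 = 4 × 0.10928391 × 0.5219 = 0.228141
Relative intensity = 0.228141 / 0.373563 × 100 = 61.1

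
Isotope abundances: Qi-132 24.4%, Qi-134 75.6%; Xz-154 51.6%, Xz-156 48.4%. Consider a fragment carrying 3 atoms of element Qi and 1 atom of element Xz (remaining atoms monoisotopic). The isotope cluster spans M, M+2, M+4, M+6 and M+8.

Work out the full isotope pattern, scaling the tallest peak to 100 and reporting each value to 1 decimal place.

1.8 : 18.0 : 66.1 : 100.0 : 49.2

Element Qi pattern (n=3): 0.01452678 : 0.13502765 : 0.41836435 : 0.43208122
Element Xz pattern (n=1): 0.5160 : 0.4840
Convolve the two distributions (both contribute in 2-u steps):
  M: 0.01452678×0.5160 = 0.007496
  M+2: 0.01452678×0.4840 + 0.13502765×0.5160 = 0.076705
  M+4: 0.13502765×0.4840 + 0.41836435×0.5160 = 0.281229
  M+6: 0.41836435×0.4840 + 0.43208122×0.5160 = 0.425442
  M+8: 0.43208122×0.4840 = 0.209127
Scale to base peak (0.425442) = 100: 1.8 : 18.0 : 66.1 : 100.0 : 49.2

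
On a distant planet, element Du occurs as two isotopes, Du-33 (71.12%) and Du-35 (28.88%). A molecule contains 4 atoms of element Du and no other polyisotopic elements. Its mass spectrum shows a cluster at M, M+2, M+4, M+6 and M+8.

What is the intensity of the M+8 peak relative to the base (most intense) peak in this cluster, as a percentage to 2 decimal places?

Term probabilities: M 0.2558, M+2 0.4156, M+4 0.2531, M+6 0.0685, M+8 0.0070. Base peak = M+2.
P(M+2) = C(4,1) × 0.7112^3 × 0.2888^1 = 4 × 0.35972883 × 0.2888 = 0.415559 (base)
P(M+8) = C(4,4) × 0.7112^0 × 0.2888^4 = 1 × 1.0000 × 0.00695647 = 0.006956
Relative intensity = 0.006956 / 0.415559 × 100 = 1.67

1.67%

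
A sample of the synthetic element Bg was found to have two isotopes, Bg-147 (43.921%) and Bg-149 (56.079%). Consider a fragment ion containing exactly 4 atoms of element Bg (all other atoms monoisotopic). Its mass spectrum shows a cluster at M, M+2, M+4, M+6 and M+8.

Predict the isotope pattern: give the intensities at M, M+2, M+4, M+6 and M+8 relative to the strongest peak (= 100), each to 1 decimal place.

Expanding (0.43921 + 0.56079)^4:
P(M) = 0.43921^4 = 0.037213
P(M+2) = 4 × 0.43921^3 × 0.56079^1 = 0.190054
P(M+4) = 6 × 0.43921^2 × 0.56079^2 = 0.363996
P(M+6) = 4 × 0.43921^1 × 0.56079^3 = 0.309837
P(M+8) = 0.56079^4 = 0.098901
The M+4 peak is largest (0.363996); scaling to 100 gives 10.2 : 52.2 : 100.0 : 85.1 : 27.2.

10.2 : 52.2 : 100.0 : 85.1 : 27.2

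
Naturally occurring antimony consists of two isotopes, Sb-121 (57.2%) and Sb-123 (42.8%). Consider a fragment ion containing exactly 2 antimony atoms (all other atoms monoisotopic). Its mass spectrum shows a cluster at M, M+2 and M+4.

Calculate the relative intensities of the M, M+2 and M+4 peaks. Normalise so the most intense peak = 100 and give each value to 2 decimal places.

66.82 : 100.00 : 37.41

Each Sb atom is independently Sb-121 (p = 0.572) or Sb-123 (q = 0.428); the cluster is the binomial expansion (p + q)^2.
P(M) = 0.572^2 = 0.327184
P(M+2) = 2 × 0.572^1 × 0.428^1 = 0.489632
P(M+4) = 0.428^2 = 0.183184
The M+2 peak is largest (0.489632); scaling to 100 gives 66.82 : 100.00 : 37.41.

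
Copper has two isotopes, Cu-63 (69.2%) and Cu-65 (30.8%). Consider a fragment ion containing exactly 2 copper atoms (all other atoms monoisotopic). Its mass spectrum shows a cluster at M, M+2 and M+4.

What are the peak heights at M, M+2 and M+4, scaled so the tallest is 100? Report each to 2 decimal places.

Expanding (0.692 + 0.308)^2:
P(M) = 0.692^2 = 0.478864
P(M+2) = 2 × 0.692^1 × 0.308^1 = 0.426272
P(M+4) = 0.308^2 = 0.094864
The M peak is largest (0.478864); scaling to 100 gives 100.00 : 89.02 : 19.81.

100.00 : 89.02 : 19.81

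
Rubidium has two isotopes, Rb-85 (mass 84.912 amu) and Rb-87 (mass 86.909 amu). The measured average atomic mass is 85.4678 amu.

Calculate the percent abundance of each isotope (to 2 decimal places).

Rb-85: 72.17%, Rb-87: 27.83%

Writing the weighted mean with unknown fraction x of Rb-85:
84.912·x + 86.909·(1 − x) = 85.4678
(84.912 − 86.909)·x = 85.4678 − 86.909
x = -1.4412 / -1.997 = 0.72168 → 72.17% Rb-85, 27.83% Rb-87.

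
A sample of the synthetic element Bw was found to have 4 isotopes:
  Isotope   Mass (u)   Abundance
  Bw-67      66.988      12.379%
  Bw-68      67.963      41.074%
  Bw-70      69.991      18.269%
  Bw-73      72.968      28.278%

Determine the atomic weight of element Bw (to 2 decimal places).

Ar = Σ fᵢ·mᵢ = 0.12379 × 66.988 + 0.41074 × 67.963 + 0.18269 × 69.991 + 0.28278 × 72.968
= 8.2924 + 27.9151 + 12.7867 + 20.6339 = 69.6281 u

69.63 u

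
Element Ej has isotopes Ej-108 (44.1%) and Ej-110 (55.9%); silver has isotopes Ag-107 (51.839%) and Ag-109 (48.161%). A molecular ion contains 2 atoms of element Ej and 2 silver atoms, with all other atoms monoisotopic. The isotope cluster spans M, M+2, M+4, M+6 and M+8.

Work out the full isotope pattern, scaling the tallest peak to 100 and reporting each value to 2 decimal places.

13.93 : 61.18 : 100.00 : 72.05 : 19.31

Element Ej pattern (n=2): 0.194481 : 0.493038 : 0.312481
Silver pattern (n=2): 0.26872819 : 0.49932362 : 0.23194819
Convolve the two distributions (both contribute in 2-u steps):
  M: 0.194481×0.26872819 = 0.052263
  M+2: 0.194481×0.49932362 + 0.493038×0.26872819 = 0.229602
  M+4: 0.194481×0.23194819 + 0.493038×0.49932362 + 0.312481×0.26872819 = 0.375267
  M+6: 0.493038×0.23194819 + 0.312481×0.49932362 = 0.270388
  M+8: 0.312481×0.23194819 = 0.072479
Scale to base peak (0.375267) = 100: 13.93 : 61.18 : 100.00 : 72.05 : 19.31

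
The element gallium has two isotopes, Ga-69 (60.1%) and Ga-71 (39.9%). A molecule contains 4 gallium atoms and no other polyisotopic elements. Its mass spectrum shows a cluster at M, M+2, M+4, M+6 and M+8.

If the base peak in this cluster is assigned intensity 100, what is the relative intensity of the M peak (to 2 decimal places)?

(0.601 + 0.399)^4 gives M 0.1305, M+2 0.3465, M+4 0.3450, M+6 0.1527, M+8 0.0253; the largest is M+2.
P(M+2) = C(4,1) × 0.601^3 × 0.399^1 = 4 × 0.2170818 × 0.3990 = 0.346463 (base)
P(M) = C(4,0) × 0.601^4 × 0.399^0 = 1 × 0.13046616 × 1.0000 = 0.130466
Relative intensity = 0.130466 / 0.346463 × 100 = 37.66

37.66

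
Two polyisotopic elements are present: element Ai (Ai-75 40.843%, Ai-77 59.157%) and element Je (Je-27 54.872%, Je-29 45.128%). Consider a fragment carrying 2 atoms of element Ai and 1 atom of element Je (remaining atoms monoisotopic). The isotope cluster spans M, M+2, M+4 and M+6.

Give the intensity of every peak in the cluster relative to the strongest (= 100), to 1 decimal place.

Element Ai pattern (n=2): 0.16681506 : 0.48322987 : 0.34995506
Element Je pattern (n=1): 0.54872 : 0.45128
Convolve the two distributions (both contribute in 2-u steps):
  M: 0.16681506×0.54872 = 0.091535
  M+2: 0.16681506×0.45128 + 0.48322987×0.54872 = 0.340438
  M+4: 0.48322987×0.45128 + 0.34995506×0.54872 = 0.410099
  M+6: 0.34995506×0.45128 = 0.157928
Scale to base peak (0.410099) = 100: 22.3 : 83.0 : 100.0 : 38.5

22.3 : 83.0 : 100.0 : 38.5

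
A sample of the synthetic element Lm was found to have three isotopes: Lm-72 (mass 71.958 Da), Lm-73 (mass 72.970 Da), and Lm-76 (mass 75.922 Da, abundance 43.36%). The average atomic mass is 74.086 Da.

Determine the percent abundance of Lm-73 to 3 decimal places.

Let x and y be the fractions of Lm-72 and Lm-73. Then x + y = 1 − 0.4336 = 0.5664 and 71.958x + 72.970y = 74.086 − 0.4336×75.922 = 41.1662208.
Substituting: 71.958x + 72.970(0.5664 − x) = 41.1662208
(71.958 − 72.970)x = -0.1639872  ⇒  x = 0.16204, y = 0.40436
Lm-72: 16.204%, Lm-73: 40.436%.

40.436%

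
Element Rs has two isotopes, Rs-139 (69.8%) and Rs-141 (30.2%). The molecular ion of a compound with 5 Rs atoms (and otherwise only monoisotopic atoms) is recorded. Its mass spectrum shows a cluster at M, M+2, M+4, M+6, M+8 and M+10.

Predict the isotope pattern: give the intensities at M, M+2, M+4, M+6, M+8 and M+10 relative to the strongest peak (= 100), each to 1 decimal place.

The 5 Rs atoms are independent, so intensities follow the terms of (0.698 + 0.302)^5.
P(M) = 0.698^5 = 0.165683
P(M+2) = 5 × 0.698^4 × 0.302^1 = 0.358425
P(M+4) = 10 × 0.698^3 × 0.302^2 = 0.310156
P(M+6) = 10 × 0.698^2 × 0.302^3 = 0.134194
P(M+8) = 5 × 0.698^1 × 0.302^4 = 0.029030
P(M+10) = 0.302^5 = 0.002512
The M+2 peak is largest (0.358425); scaling to 100 gives 46.2 : 100.0 : 86.5 : 37.4 : 8.1 : 0.7.

46.2 : 100.0 : 86.5 : 37.4 : 8.1 : 0.7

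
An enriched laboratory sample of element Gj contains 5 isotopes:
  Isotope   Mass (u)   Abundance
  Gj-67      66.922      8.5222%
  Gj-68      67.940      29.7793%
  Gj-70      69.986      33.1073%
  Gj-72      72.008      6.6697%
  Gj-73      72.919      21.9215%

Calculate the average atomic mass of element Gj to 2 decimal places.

69.89 u

Weight each isotope mass by its fractional abundance: 0.085222 × 66.922 + 0.297793 × 67.940 + 0.331073 × 69.986 + 0.066697 × 72.008 + 0.219215 × 72.919
= 5.7032 + 20.2321 + 23.1705 + 4.8027 + 15.9849 = 69.8934 u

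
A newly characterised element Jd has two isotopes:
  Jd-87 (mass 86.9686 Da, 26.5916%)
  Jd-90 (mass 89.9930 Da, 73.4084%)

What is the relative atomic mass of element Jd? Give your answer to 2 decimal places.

The abundance-weighted mean is 0.265916 × 86.9686 + 0.734084 × 89.9930
= 23.12634 + 66.06242 = 89.18876 Da

89.19 Da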